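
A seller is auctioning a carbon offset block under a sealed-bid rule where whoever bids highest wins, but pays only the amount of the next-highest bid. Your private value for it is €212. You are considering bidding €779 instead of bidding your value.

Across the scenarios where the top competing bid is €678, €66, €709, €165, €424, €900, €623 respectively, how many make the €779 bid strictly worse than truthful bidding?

4

The deviation hurts exactly when the highest competing bid lies strictly between €212 and €779 — overbidding then wins at a price above your value.
€678: inside the interval → strictly worse (loss €466).
€66: below both → same outcome either way.
€709: inside the interval → strictly worse (loss €497).
€165: below both → same outcome either way.
€424: inside the interval → strictly worse (loss €212).
€900: above both → same outcome either way.
€623: inside the interval → strictly worse (loss €411).
Count: 4.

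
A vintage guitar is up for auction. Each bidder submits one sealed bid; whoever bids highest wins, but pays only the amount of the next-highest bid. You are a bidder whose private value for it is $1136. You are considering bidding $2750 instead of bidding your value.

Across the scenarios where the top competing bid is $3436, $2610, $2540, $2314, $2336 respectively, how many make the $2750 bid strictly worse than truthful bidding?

The deviation hurts exactly when the highest competing bid lies strictly between $1136 and $2750 — overbidding then wins at a price above your value.
$3436: above both → same outcome either way.
$2610: inside the interval → strictly worse (loss $1474).
$2540: inside the interval → strictly worse (loss $1404).
$2314: inside the interval → strictly worse (loss $1178).
$2336: inside the interval → strictly worse (loss $1200).
Count: 4.

4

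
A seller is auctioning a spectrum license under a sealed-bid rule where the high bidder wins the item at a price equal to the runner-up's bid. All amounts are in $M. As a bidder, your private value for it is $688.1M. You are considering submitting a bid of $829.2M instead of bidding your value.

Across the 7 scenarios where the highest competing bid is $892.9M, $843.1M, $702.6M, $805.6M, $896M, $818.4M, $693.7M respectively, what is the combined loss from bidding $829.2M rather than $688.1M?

$267.9M

The deviation costs you only when the competing bid falls strictly between $688.1M and $829.2M; elsewhere both bids give the same outcome.
$892.9M: outcomes coincide → loss $0M.
$843.1M: outcomes coincide → loss $0M.
$702.6M: truthful payoff $0M, deviation payoff −$14.5M → loss $14.5M.
$805.6M: truthful payoff $0M, deviation payoff −$117.5M → loss $117.5M.
$896M: outcomes coincide → loss $0M.
$818.4M: truthful payoff $0M, deviation payoff −$130.3M → loss $130.3M.
$693.7M: truthful payoff $0M, deviation payoff −$5.6M → loss $5.6M.
Total loss = $14.5M + $117.5M + $130.3M + $5.6M = $267.9M.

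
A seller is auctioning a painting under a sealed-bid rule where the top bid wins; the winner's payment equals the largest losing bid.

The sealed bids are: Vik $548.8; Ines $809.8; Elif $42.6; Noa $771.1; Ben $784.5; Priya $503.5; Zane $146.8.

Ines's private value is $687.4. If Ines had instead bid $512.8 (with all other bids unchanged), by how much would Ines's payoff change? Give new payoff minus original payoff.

$97.1

The highest bid among the other bidders is $784.5; Ines's bid doesn't change that.
Original bid $809.8: Ines is highest, pays the top rival bid $784.5; payoff $687.4 − $784.5 = −$97.1.
Alternative bid $512.8: Ines is not highest (top rival bid is $784.5); payoff $0.
Change in payoff = $0 − (−$97.1) = $97.1.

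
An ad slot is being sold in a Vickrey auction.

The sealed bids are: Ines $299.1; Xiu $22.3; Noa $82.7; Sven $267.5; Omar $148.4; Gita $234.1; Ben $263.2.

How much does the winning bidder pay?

$267.5

Highest bid: Ines at $299.1, so Ines wins.
Second-highest bid: Sven at $267.5 — that is the price the winner pays.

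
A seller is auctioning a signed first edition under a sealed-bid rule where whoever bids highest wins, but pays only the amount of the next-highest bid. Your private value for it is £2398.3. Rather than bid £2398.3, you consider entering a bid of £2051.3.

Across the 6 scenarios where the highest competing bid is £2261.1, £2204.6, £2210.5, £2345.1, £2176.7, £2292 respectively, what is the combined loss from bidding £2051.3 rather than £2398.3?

The deviation costs you only when the competing bid falls strictly between £2051.3 and £2398.3; elsewhere both bids give the same outcome.
£2261.1: truthful payoff £137.2, deviation payoff £0 → loss £137.2.
£2204.6: truthful payoff £193.7, deviation payoff £0 → loss £193.7.
£2210.5: truthful payoff £187.8, deviation payoff £0 → loss £187.8.
£2345.1: truthful payoff £53.2, deviation payoff £0 → loss £53.2.
£2176.7: truthful payoff £221.6, deviation payoff £0 → loss £221.6.
£2292: truthful payoff £106.3, deviation payoff £0 → loss £106.3.
Total loss = £137.2 + £193.7 + £187.8 + £53.2 + £221.6 + £106.3 = £899.8.

£899.8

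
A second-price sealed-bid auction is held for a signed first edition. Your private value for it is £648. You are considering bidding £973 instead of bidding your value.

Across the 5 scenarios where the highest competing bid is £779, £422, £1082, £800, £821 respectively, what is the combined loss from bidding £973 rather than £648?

The deviation costs you only when the competing bid falls strictly between £648 and £973; elsewhere both bids give the same outcome.
£779: truthful payoff £0, deviation payoff −£131 → loss £131.
£422: outcomes coincide → loss £0.
£1082: outcomes coincide → loss £0.
£800: truthful payoff £0, deviation payoff −£152 → loss £152.
£821: truthful payoff £0, deviation payoff −£173 → loss £173.
Total loss = £131 + £152 + £173 = £456.

£456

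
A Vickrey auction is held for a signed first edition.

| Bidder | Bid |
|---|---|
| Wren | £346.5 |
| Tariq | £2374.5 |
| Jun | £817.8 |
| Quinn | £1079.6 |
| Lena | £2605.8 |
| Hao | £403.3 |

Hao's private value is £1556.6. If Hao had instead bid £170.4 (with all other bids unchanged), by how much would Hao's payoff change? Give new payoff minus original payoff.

The highest bid among the other bidders is £2605.8; Hao's bid doesn't change that.
Original bid £403.3: Hao is not highest (top rival bid is £2605.8); payoff £0.
Alternative bid £170.4: Hao is not highest (top rival bid is £2605.8); payoff £0.
Change in payoff = £0 − (£0) = £0.

£0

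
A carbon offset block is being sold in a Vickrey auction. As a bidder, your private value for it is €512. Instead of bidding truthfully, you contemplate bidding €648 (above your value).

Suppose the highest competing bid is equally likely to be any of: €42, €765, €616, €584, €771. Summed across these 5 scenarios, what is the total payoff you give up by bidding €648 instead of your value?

The deviation costs you only when the competing bid falls strictly between €512 and €648; elsewhere both bids give the same outcome.
€42: outcomes coincide → loss €0.
€765: outcomes coincide → loss €0.
€616: truthful payoff €0, deviation payoff −€104 → loss €104.
€584: truthful payoff €0, deviation payoff −€72 → loss €72.
€771: outcomes coincide → loss €0.
Total loss = €104 + €72 = €176.

€176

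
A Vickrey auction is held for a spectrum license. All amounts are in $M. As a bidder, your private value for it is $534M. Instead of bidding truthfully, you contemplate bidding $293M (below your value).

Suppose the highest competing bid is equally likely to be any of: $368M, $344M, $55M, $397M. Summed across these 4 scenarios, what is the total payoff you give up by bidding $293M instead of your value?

$493M

The deviation costs you only when the competing bid falls strictly between $293M and $534M; elsewhere both bids give the same outcome.
$368M: truthful payoff $166M, deviation payoff $0M → loss $166M.
$344M: truthful payoff $190M, deviation payoff $0M → loss $190M.
$55M: outcomes coincide → loss $0M.
$397M: truthful payoff $137M, deviation payoff $0M → loss $137M.
Total loss = $166M + $190M + $137M = $493M.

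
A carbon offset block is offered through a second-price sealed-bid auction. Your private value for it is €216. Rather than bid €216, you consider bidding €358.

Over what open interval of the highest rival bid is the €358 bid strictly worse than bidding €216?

If the competing bid is below €216, both bids win at the same price — no difference.
If it is above €358, both bids lose — no difference.
If it lies strictly between €216 and €358, bidding your value loses (payoff 0) while bidding €358 wins at a price above your value (payoff negative).
So the deviation strictly hurts on the open interval (€216, €358).

(€216, €358)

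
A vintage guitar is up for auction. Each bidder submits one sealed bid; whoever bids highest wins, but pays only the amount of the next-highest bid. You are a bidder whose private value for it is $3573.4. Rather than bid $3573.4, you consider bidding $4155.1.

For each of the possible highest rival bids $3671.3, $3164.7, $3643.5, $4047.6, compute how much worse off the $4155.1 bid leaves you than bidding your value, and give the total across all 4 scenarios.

The deviation costs you only when the competing bid falls strictly between $3573.4 and $4155.1; elsewhere both bids give the same outcome.
$3671.3: truthful payoff $0, deviation payoff −$97.9 → loss $97.9.
$3164.7: outcomes coincide → loss $0.
$3643.5: truthful payoff $0, deviation payoff −$70.1 → loss $70.1.
$4047.6: truthful payoff $0, deviation payoff −$474.2 → loss $474.2.
Total loss = $97.9 + $70.1 + $474.2 = $642.2.

$642.2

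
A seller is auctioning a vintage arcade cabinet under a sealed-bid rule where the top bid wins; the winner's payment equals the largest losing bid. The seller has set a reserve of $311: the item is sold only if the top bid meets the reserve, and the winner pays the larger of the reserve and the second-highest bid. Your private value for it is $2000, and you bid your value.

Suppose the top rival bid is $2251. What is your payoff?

$0

Your bid $2000 is below the highest competing bid $2251, so you lose. Payoff $0.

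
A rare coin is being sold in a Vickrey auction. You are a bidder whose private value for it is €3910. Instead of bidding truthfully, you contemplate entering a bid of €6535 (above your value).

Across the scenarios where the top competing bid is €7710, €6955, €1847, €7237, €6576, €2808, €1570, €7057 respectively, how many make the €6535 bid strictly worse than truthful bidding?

The deviation hurts exactly when the highest competing bid lies strictly between €3910 and €6535 — overbidding then wins at a price above your value.
€7710: above both → same outcome either way.
€6955: above both → same outcome either way.
€1847: below both → same outcome either way.
€7237: above both → same outcome either way.
€6576: above both → same outcome either way.
€2808: below both → same outcome either way.
€1570: below both → same outcome either way.
€7057: above both → same outcome either way.
Count: 0.

0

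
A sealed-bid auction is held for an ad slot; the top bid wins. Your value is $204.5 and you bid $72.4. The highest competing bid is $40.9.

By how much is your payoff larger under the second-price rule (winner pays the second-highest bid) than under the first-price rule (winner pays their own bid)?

$31.5

You have the highest bid, so you win under either rule.
Second-price: pay $40.9 → payoff $163.6.
First-price: pay your own bid $72.4 → payoff $132.1.
Difference = $163.6 − ($132.1) = $31.5.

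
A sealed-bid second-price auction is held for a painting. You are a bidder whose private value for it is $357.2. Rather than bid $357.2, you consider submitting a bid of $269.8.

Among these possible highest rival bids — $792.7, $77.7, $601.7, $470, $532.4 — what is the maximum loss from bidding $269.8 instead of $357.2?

$792.7: same outcome either way → loss $0.
$77.7: same outcome either way → loss $0.
$601.7: same outcome either way → loss $0.
$470: same outcome either way → loss $0.
$532.4: same outcome either way → loss $0.
Maximum loss: $0.

$0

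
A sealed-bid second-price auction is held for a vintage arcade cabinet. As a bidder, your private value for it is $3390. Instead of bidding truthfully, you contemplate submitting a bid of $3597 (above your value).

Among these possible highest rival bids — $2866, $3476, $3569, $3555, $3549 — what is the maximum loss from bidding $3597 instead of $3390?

$2866: same outcome either way → loss $0.
$3476: truthful gives $0, deviation gives −$86 → loss $86.
$3569: truthful gives $0, deviation gives −$179 → loss $179.
$3555: truthful gives $0, deviation gives −$165 → loss $165.
$3549: truthful gives $0, deviation gives −$159 → loss $159.
Maximum loss: $179.

$179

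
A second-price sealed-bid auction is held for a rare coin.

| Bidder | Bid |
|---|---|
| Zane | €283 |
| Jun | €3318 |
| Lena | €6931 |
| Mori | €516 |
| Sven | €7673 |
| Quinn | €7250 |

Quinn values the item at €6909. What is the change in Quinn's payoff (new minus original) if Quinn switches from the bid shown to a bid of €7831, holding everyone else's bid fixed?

−€764

The highest bid among the other bidders is €7673; Quinn's bid doesn't change that.
Original bid €7250: Quinn is not highest (top rival bid is €7673); payoff €0.
Alternative bid €7831: Quinn is highest, pays the top rival bid €7673; payoff €6909 − €7673 = −€764.
Change in payoff = −€764 − (€0) = −€764.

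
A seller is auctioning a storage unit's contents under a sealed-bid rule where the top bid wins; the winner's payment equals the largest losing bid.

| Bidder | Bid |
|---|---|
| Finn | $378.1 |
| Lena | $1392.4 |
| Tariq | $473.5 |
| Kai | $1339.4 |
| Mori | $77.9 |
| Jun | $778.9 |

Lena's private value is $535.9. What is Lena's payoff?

−$803.5

Highest bid: Lena at $1392.4, so Lena wins.
Second-highest bid: Kai at $1339.4 — that is the price the winner pays.
Lena's payoff = value − price = $535.9 − $1339.4 = −$803.5.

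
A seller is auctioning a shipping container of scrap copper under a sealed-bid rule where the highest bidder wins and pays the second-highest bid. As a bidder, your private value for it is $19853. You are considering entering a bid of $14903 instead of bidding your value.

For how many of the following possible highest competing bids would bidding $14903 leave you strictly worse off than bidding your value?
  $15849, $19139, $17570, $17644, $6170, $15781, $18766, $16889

The deviation hurts exactly when the highest competing bid lies strictly between $14903 and $19853 — underbidding then forfeits a profitable win.
$15849: inside the interval → strictly worse (loss $4004).
$19139: inside the interval → strictly worse (loss $714).
$17570: inside the interval → strictly worse (loss $2283).
$17644: inside the interval → strictly worse (loss $2209).
$6170: below both → same outcome either way.
$15781: inside the interval → strictly worse (loss $4072).
$18766: inside the interval → strictly worse (loss $1087).
$16889: inside the interval → strictly worse (loss $2964).
Count: 7.

7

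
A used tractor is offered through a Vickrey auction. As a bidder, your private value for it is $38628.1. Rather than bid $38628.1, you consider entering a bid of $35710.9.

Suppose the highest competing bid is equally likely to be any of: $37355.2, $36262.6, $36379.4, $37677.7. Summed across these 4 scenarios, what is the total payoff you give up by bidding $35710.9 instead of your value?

The deviation costs you only when the competing bid falls strictly between $35710.9 and $38628.1; elsewhere both bids give the same outcome.
$37355.2: truthful payoff $1272.9, deviation payoff $0 → loss $1272.9.
$36262.6: truthful payoff $2365.5, deviation payoff $0 → loss $2365.5.
$36379.4: truthful payoff $2248.7, deviation payoff $0 → loss $2248.7.
$37677.7: truthful payoff $950.4, deviation payoff $0 → loss $950.4.
Total loss = $1272.9 + $2365.5 + $2248.7 + $950.4 = $6837.5.

$6837.5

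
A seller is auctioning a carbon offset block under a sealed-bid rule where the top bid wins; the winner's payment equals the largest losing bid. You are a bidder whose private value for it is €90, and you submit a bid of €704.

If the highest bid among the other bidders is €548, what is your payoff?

Your bid €704 exceeds the highest competing bid €548, so you win.
In a second-price auction the winner pays the second-highest bid, €548.
Payoff = value − price = €90 − €548 = −€458.

−€458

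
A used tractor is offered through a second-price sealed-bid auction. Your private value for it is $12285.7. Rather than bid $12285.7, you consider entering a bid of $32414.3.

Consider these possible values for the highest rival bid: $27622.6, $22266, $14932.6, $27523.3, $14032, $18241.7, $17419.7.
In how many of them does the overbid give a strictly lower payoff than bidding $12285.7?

7

The deviation hurts exactly when the highest competing bid lies strictly between $12285.7 and $32414.3 — overbidding then wins at a price above your value.
$27622.6: inside the interval → strictly worse (loss $15336.9).
$22266: inside the interval → strictly worse (loss $9980.3).
$14932.6: inside the interval → strictly worse (loss $2646.9).
$27523.3: inside the interval → strictly worse (loss $15237.6).
$14032: inside the interval → strictly worse (loss $1746.3).
$18241.7: inside the interval → strictly worse (loss $5956).
$17419.7: inside the interval → strictly worse (loss $5134).
Count: 7.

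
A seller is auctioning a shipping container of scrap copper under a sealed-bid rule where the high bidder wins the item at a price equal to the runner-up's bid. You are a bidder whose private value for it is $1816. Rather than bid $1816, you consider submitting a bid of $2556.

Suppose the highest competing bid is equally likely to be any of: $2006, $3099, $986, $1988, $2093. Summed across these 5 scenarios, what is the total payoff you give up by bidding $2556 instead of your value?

The deviation costs you only when the competing bid falls strictly between $1816 and $2556; elsewhere both bids give the same outcome.
$2006: truthful payoff $0, deviation payoff −$190 → loss $190.
$3099: outcomes coincide → loss $0.
$986: outcomes coincide → loss $0.
$1988: truthful payoff $0, deviation payoff −$172 → loss $172.
$2093: truthful payoff $0, deviation payoff −$277 → loss $277.
Total loss = $190 + $172 + $277 = $639.

$639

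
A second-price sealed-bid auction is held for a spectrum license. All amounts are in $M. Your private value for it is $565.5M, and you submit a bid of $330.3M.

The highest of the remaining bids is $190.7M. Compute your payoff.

$374.8M

Your bid $330.3M exceeds the highest competing bid $190.7M, so you win.
In a second-price auction the winner pays the second-highest bid, $190.7M.
Payoff = value − price = $565.5M − $190.7M = $374.8M.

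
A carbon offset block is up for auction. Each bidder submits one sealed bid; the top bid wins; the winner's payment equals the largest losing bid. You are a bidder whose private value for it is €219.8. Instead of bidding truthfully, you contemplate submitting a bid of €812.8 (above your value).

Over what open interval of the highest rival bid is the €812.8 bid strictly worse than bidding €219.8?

If the competing bid is below €219.8, both bids win at the same price — no difference.
If it is above €812.8, both bids lose — no difference.
If it lies strictly between €219.8 and €812.8, bidding your value loses (payoff 0) while bidding €812.8 wins at a price above your value (payoff negative).
So the deviation strictly hurts on the open interval (€219.8, €812.8).

(€219.8, €812.8)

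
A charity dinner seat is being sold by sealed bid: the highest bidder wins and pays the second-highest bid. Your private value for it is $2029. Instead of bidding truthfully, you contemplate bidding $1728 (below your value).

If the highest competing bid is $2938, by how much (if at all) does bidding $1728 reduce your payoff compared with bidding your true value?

Bidding your value $2029: you lose (since $2029 < $2938). Payoff $0.
Bidding $1728: you lose. Payoff $0.
Difference = $0 − $0 = $0; both bids lead to the same outcome because the competing bid is above both your value and your alternative bid.
In a second-price auction your bid sets only whether you win, not what you pay, so bidding your true value is weakly dominant.

$0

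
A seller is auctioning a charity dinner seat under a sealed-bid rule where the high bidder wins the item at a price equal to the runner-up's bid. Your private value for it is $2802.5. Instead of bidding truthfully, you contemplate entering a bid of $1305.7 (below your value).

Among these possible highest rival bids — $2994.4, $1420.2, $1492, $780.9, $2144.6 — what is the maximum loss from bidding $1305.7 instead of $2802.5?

$1382.3

$2994.4: same outcome either way → loss $0.
$1420.2: truthful gives $1382.3, deviation gives $0 → loss $1382.3.
$1492: truthful gives $1310.5, deviation gives $0 → loss $1310.5.
$780.9: same outcome either way → loss $0.
$2144.6: truthful gives $657.9, deviation gives $0 → loss $657.9.
Maximum loss: $1382.3.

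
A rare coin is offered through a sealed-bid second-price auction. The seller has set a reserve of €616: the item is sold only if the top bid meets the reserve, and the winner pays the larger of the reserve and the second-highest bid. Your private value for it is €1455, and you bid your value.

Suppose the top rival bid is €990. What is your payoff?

Your bid €1455 is the highest and exceeds the reserve.
Price = max(second-highest bid, reserve) = max(€990, €616) = €990.
Payoff = €1455 − €990 = €465.

€465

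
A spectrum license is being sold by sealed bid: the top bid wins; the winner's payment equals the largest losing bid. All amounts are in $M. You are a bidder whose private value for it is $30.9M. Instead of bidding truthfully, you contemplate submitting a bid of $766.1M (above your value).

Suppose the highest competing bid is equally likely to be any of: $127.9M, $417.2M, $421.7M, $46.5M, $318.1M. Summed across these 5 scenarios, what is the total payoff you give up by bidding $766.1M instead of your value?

$1176.9M

The deviation costs you only when the competing bid falls strictly between $30.9M and $766.1M; elsewhere both bids give the same outcome.
$127.9M: truthful payoff $0M, deviation payoff −$97M → loss $97M.
$417.2M: truthful payoff $0M, deviation payoff −$386.3M → loss $386.3M.
$421.7M: truthful payoff $0M, deviation payoff −$390.8M → loss $390.8M.
$46.5M: truthful payoff $0M, deviation payoff −$15.6M → loss $15.6M.
$318.1M: truthful payoff $0M, deviation payoff −$287.2M → loss $287.2M.
Total loss = $97M + $386.3M + $390.8M + $15.6M + $287.2M = $1176.9M.
In a second-price auction your bid sets only whether you win, not what you pay, so bidding your true value is weakly dominant.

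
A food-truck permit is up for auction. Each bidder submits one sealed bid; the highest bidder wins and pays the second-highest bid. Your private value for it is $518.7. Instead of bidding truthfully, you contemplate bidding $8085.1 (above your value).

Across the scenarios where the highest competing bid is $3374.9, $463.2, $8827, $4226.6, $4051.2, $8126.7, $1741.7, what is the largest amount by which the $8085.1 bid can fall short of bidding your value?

$3374.9: truthful gives $0, deviation gives −$2856.2 → loss $2856.2.
$463.2: same outcome either way → loss $0.
$8827: same outcome either way → loss $0.
$4226.6: truthful gives $0, deviation gives −$3707.9 → loss $3707.9.
$4051.2: truthful gives $0, deviation gives −$3532.5 → loss $3532.5.
$8126.7: same outcome either way → loss $0.
$1741.7: truthful gives $0, deviation gives −$1223 → loss $1223.
Maximum loss: $3707.9.

$3707.9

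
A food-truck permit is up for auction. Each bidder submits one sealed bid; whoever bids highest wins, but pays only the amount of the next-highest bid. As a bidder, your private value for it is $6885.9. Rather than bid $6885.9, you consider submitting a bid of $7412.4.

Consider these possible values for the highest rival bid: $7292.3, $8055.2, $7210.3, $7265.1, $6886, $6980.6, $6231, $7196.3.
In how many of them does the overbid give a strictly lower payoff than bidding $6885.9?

The deviation hurts exactly when the highest competing bid lies strictly between $6885.9 and $7412.4 — overbidding then wins at a price above your value.
$7292.3: inside the interval → strictly worse (loss $406.4).
$8055.2: above both → same outcome either way.
$7210.3: inside the interval → strictly worse (loss $324.4).
$7265.1: inside the interval → strictly worse (loss $379.2).
$6886: inside the interval → strictly worse (loss $0.1).
$6980.6: inside the interval → strictly worse (loss $94.7).
$6231: below both → same outcome either way.
$7196.3: inside the interval → strictly worse (loss $310.4).
Count: 6.

6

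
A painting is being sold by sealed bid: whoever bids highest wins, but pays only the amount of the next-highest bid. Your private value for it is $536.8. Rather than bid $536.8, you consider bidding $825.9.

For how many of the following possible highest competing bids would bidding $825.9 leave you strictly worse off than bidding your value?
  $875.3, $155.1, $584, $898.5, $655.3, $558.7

The deviation hurts exactly when the highest competing bid lies strictly between $536.8 and $825.9 — overbidding then wins at a price above your value.
$875.3: above both → same outcome either way.
$155.1: below both → same outcome either way.
$584: inside the interval → strictly worse (loss $47.2).
$898.5: above both → same outcome either way.
$655.3: inside the interval → strictly worse (loss $118.5).
$558.7: inside the interval → strictly worse (loss $21.9).
Count: 3.

3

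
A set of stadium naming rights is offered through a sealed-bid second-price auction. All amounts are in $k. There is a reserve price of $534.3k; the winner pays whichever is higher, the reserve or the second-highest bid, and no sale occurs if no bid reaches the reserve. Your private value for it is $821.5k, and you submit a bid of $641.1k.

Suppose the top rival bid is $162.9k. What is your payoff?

$287.2k

Your bid $641.1k is the highest and exceeds the reserve.
Price = max(second-highest bid, reserve) = max($162.9k, $534.3k) = $534.3k.
Payoff = $821.5k − $534.3k = $287.2k.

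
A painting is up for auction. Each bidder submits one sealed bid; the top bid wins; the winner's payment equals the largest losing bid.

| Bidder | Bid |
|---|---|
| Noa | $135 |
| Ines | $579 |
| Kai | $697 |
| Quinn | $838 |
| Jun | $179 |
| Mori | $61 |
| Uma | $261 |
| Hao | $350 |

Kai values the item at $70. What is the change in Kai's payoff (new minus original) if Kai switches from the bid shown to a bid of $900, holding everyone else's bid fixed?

The highest bid among the other bidders is $838; Kai's bid doesn't change that.
Original bid $697: Kai is not highest (top rival bid is $838); payoff $0.
Alternative bid $900: Kai is highest, pays the top rival bid $838; payoff $70 − $838 = −$768.
Change in payoff = −$768 − ($0) = −$768.

−$768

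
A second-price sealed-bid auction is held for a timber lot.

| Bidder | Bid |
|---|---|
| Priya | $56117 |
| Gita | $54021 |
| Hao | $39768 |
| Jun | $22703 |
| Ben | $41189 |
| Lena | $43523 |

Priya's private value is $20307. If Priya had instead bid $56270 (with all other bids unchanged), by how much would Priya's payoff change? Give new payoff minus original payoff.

$0

The highest bid among the other bidders is $54021; Priya's bid doesn't change that.
Original bid $56117: Priya is highest, pays the top rival bid $54021; payoff $20307 − $54021 = −$33714.
Alternative bid $56270: Priya is highest, pays the top rival bid $54021; payoff $20307 − $54021 = −$33714.
Change in payoff = −$33714 − (−$33714) = $0.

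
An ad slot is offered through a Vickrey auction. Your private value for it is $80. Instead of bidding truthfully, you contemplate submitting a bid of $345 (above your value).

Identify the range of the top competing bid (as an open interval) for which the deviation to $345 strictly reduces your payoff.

If the competing bid is below $80, both bids win at the same price — no difference.
If it is above $345, both bids lose — no difference.
If it lies strictly between $80 and $345, bidding your value loses (payoff 0) while bidding $345 wins at a price above your value (payoff negative).
So the deviation strictly hurts on the open interval ($80, $345).
Because the price is fixed by the runner-up's bid, deviating from your value can only change a good outcome into a bad one — never the reverse.

($80, $345)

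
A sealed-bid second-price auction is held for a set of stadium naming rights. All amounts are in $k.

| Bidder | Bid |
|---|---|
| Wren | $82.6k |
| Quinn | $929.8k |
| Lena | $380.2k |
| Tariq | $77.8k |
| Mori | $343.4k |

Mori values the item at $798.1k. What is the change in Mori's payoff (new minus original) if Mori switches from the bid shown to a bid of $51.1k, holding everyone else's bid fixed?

$0k

The highest bid among the other bidders is $929.8k; Mori's bid doesn't change that.
Original bid $343.4k: Mori is not highest (top rival bid is $929.8k); payoff $0k.
Alternative bid $51.1k: Mori is not highest (top rival bid is $929.8k); payoff $0k.
Change in payoff = $0k − ($0k) = $0k.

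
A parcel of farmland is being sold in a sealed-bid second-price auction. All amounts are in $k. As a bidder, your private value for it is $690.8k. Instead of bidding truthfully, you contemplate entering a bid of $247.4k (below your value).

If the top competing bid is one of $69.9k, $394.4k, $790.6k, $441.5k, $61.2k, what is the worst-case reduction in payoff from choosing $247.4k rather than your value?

$69.9k: same outcome either way → loss $0k.
$394.4k: truthful gives $296.4k, deviation gives $0k → loss $296.4k.
$790.6k: same outcome either way → loss $0k.
$441.5k: truthful gives $249.3k, deviation gives $0k → loss $249.3k.
$61.2k: same outcome either way → loss $0k.
Maximum loss: $296.4k.

$296.4k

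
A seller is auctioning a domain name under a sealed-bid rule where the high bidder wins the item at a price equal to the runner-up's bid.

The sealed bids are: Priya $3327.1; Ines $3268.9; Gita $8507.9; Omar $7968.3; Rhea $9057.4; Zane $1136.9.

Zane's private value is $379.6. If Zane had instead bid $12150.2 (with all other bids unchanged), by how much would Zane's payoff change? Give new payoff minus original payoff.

The highest bid among the other bidders is $9057.4; Zane's bid doesn't change that.
Original bid $1136.9: Zane is not highest (top rival bid is $9057.4); payoff $0.
Alternative bid $12150.2: Zane is highest, pays the top rival bid $9057.4; payoff $379.6 − $9057.4 = −$8677.8.
Change in payoff = −$8677.8 − ($0) = −$8677.8.

−$8677.8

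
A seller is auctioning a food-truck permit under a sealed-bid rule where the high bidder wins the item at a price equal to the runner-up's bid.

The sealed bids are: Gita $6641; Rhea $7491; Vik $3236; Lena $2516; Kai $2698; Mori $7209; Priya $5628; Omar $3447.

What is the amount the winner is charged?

Highest bid: Rhea at $7491, so Rhea wins.
Second-highest bid: Mori at $7209 — that is the price the winner pays.

$7209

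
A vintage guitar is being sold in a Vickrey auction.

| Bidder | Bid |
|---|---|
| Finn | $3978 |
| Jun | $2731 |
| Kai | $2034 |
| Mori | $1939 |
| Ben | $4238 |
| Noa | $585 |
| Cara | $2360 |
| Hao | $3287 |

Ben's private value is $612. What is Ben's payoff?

Highest bid: Ben at $4238, so Ben wins.
Second-highest bid: Finn at $3978 — that is the price the winner pays.
Ben's payoff = value − price = $612 − $3978 = −$3366.

−$3366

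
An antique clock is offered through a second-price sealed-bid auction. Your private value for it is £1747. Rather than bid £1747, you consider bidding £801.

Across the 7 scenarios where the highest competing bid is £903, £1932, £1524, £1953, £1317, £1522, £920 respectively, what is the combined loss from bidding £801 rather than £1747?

£2549

The deviation costs you only when the competing bid falls strictly between £801 and £1747; elsewhere both bids give the same outcome.
£903: truthful payoff £844, deviation payoff £0 → loss £844.
£1932: outcomes coincide → loss £0.
£1524: truthful payoff £223, deviation payoff £0 → loss £223.
£1953: outcomes coincide → loss £0.
£1317: truthful payoff £430, deviation payoff £0 → loss £430.
£1522: truthful payoff £225, deviation payoff £0 → loss £225.
£920: truthful payoff £827, deviation payoff £0 → loss £827.
Total loss = £844 + £223 + £430 + £225 + £827 = £2549.
In a second-price auction your bid sets only whether you win, not what you pay, so bidding your true value is weakly dominant.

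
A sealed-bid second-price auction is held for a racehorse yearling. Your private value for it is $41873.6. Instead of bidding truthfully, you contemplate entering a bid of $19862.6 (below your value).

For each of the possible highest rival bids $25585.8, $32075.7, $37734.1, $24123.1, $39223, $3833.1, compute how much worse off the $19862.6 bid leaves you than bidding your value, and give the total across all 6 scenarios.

$50626.3

The deviation costs you only when the competing bid falls strictly between $19862.6 and $41873.6; elsewhere both bids give the same outcome.
$25585.8: truthful payoff $16287.8, deviation payoff $0 → loss $16287.8.
$32075.7: truthful payoff $9797.9, deviation payoff $0 → loss $9797.9.
$37734.1: truthful payoff $4139.5, deviation payoff $0 → loss $4139.5.
$24123.1: truthful payoff $17750.5, deviation payoff $0 → loss $17750.5.
$39223: truthful payoff $2650.6, deviation payoff $0 → loss $2650.6.
$3833.1: outcomes coincide → loss $0.
Total loss = $16287.8 + $9797.9 + $4139.5 + $17750.5 + $2650.6 = $50626.3.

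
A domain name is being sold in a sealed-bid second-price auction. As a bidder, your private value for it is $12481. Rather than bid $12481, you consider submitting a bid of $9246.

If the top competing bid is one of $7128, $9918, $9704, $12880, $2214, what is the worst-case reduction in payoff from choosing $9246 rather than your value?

$7128: same outcome either way → loss $0.
$9918: truthful gives $2563, deviation gives $0 → loss $2563.
$9704: truthful gives $2777, deviation gives $0 → loss $2777.
$12880: same outcome either way → loss $0.
$2214: same outcome either way → loss $0.
Maximum loss: $2777.

$2777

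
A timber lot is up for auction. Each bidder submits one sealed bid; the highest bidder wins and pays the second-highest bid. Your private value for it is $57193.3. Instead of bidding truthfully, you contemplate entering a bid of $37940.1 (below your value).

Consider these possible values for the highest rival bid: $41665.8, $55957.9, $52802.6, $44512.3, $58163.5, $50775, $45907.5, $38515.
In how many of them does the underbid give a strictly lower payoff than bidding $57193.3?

The deviation hurts exactly when the highest competing bid lies strictly between $37940.1 and $57193.3 — underbidding then forfeits a profitable win.
$41665.8: inside the interval → strictly worse (loss $15527.5).
$55957.9: inside the interval → strictly worse (loss $1235.4).
$52802.6: inside the interval → strictly worse (loss $4390.7).
$44512.3: inside the interval → strictly worse (loss $12681).
$58163.5: above both → same outcome either way.
$50775: inside the interval → strictly worse (loss $6418.3).
$45907.5: inside the interval → strictly worse (loss $11285.8).
$38515: inside the interval → strictly worse (loss $18678.3).
Count: 7.

7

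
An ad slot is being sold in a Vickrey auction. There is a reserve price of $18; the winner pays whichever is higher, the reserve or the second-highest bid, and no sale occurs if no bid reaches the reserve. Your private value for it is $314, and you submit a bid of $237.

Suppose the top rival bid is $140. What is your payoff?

Your bid $237 is the highest and exceeds the reserve.
Price = max(second-highest bid, reserve) = max($140, $18) = $140.
Payoff = $314 − $140 = $174.

$174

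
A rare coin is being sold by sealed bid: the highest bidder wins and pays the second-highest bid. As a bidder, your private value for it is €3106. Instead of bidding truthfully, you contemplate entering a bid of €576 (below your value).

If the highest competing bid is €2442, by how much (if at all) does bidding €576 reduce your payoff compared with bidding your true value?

€664

Bidding your value €3106: you win (since €3106 > €2442) and pay €2442. Payoff €664.
Bidding €576: you lose. Payoff €0.
The competing bid €2442 lies between your shaded bid and your value, so underbidding forfeits an item you could have won at a profitable price.
Loss from deviating = €664 − (€0) = €664.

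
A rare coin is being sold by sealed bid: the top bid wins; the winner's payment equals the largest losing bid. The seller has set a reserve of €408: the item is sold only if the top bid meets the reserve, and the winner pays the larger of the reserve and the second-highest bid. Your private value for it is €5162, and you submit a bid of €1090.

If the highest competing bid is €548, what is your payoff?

Your bid €1090 is the highest and exceeds the reserve.
Price = max(second-highest bid, reserve) = max(€548, €408) = €548.
Payoff = €5162 − €548 = €4614.

€4614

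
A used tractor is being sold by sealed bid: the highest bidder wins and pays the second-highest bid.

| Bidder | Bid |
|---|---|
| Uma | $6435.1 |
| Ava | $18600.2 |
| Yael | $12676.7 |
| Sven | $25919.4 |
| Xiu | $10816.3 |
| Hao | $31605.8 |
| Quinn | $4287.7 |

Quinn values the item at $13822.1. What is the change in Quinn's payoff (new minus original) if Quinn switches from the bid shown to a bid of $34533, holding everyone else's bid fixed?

−$17783.7

The highest bid among the other bidders is $31605.8; Quinn's bid doesn't change that.
Original bid $4287.7: Quinn is not highest (top rival bid is $31605.8); payoff $0.
Alternative bid $34533: Quinn is highest, pays the top rival bid $31605.8; payoff $13822.1 − $31605.8 = −$17783.7.
Change in payoff = −$17783.7 − ($0) = −$17783.7.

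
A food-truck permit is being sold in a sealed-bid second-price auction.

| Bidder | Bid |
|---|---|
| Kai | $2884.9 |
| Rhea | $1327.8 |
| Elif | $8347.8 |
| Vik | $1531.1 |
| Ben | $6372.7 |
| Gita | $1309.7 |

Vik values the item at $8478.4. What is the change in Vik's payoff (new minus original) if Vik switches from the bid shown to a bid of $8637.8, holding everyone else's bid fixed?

$130.6

The highest bid among the other bidders is $8347.8; Vik's bid doesn't change that.
Original bid $1531.1: Vik is not highest (top rival bid is $8347.8); payoff $0.
Alternative bid $8637.8: Vik is highest, pays the top rival bid $8347.8; payoff $8478.4 − $8347.8 = $130.6.
Change in payoff = $130.6 − ($0) = $130.6.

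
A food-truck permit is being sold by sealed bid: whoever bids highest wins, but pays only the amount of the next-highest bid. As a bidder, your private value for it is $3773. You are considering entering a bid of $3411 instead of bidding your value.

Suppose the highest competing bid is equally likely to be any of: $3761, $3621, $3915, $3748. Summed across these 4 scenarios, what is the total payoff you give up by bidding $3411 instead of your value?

The deviation costs you only when the competing bid falls strictly between $3411 and $3773; elsewhere both bids give the same outcome.
$3761: truthful payoff $12, deviation payoff $0 → loss $12.
$3621: truthful payoff $152, deviation payoff $0 → loss $152.
$3915: outcomes coincide → loss $0.
$3748: truthful payoff $25, deviation payoff $0 → loss $25.
Total loss = $12 + $152 + $25 = $189.
Because the price is fixed by the runner-up's bid, deviating from your value can only change a good outcome into a bad one — never the reverse.

$189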